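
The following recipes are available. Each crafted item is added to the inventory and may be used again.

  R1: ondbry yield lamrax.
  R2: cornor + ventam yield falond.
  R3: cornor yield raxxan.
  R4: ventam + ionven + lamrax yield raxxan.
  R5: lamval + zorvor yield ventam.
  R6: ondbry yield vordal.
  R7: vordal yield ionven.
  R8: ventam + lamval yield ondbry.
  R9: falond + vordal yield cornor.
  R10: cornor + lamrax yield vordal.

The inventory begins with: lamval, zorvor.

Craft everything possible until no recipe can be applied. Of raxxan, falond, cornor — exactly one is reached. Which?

raxxan

Using R5, lamval and zorvor make ventam.
ventam + lamval → ondbry (R8).
Using R1, ondbry makes lamrax.
Using R6, ondbry makes vordal.
Using R7, vordal makes ionven.
ventam + ionven + lamrax → raxxan (R4).
falond would need cornor and ventam (R2), but cornor is never obtained. cornor would need falond and vordal (R9), but falond is never obtained.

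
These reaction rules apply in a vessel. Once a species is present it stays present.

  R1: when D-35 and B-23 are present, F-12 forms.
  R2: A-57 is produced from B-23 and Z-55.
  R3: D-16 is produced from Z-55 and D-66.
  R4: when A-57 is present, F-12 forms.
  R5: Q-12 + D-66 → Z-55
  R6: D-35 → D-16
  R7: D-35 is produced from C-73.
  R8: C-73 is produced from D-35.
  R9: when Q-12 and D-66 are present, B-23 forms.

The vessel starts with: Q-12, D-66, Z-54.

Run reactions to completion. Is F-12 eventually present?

Q-12 and D-66 present → Z-55 forms (R5).
Q-12 and D-66 present → B-23 forms (R9).
B-23 and Z-55 present → A-57 forms (R2).
A-57 present → F-12 forms (R4).

Yes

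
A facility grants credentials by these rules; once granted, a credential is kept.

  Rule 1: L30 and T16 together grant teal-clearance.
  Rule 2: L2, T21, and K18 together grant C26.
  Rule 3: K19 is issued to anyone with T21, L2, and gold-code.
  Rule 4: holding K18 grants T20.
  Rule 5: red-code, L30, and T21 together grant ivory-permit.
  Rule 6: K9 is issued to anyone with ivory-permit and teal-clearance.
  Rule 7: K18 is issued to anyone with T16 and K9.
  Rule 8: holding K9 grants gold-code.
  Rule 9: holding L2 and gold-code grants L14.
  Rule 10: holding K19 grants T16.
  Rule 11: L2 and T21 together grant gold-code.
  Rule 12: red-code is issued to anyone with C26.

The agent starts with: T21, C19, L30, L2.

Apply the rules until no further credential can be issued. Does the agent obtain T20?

No

T20 would need K18 (Rule 4), but K18 is never granted.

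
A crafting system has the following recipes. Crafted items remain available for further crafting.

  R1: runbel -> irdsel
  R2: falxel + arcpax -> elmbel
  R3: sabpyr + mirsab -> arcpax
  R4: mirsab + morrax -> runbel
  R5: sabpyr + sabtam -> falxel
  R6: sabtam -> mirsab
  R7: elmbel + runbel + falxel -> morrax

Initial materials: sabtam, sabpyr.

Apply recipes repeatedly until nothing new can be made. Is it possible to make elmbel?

Yes

Using R5, sabpyr and sabtam make falxel.
Using R6, sabtam makes mirsab.
Using R3, sabpyr and mirsab make arcpax.
falxel + arcpax -> elmbel (R2).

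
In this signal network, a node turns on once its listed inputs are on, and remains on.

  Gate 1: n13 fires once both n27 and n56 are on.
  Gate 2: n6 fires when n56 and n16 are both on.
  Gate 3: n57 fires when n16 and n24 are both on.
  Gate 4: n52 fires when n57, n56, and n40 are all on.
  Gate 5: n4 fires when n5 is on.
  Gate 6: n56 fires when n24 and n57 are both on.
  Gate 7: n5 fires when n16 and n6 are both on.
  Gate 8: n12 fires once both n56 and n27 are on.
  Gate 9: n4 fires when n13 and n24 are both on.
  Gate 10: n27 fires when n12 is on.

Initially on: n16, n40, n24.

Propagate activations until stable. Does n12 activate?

No

n12 would need n56 and n27 (Gate 8), but n27 never turns on.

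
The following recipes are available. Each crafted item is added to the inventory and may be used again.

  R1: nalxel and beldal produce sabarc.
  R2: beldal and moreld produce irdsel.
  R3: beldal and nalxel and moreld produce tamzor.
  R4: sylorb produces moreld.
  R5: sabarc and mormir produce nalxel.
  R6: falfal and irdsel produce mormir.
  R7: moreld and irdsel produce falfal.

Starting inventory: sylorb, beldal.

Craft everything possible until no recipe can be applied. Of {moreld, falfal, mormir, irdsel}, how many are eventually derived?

4

Using R4, sylorb makes moreld.
beldal and moreld → irdsel (R2).
moreld and irdsel → falfal (R7).
falfal and irdsel → mormir (R6).
moreld: reached.
falfal: reached.
mormir: reached.
irdsel: reached.
All 4 are reached.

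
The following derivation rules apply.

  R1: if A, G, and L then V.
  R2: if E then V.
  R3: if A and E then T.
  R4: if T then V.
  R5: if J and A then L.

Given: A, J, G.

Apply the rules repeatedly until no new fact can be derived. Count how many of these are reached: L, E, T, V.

2

J and A hold, so L follows (R5).
A, G, and L hold, so V follows (R1).
L: reached.
No rule produces E, and it is not given.
T would need A and E (R3), but E is never established.
V: reached.
Reached: L and V — 2 of the 4.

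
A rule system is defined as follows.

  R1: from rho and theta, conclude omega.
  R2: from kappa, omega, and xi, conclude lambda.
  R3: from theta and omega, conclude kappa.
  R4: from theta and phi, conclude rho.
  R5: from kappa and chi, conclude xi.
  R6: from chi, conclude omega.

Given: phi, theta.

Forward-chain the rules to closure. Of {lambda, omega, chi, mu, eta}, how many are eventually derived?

1

From theta and phi, R4 gives rho.
From rho and theta, R1 gives omega.
lambda would need kappa, omega, and xi (R2), but xi is never established.
omega: reached.
No rule produces chi, and it is not given.
No rule produces mu, and it is not given.
No rule produces eta, and it is not given.
Reached: omega — 1 of the 5.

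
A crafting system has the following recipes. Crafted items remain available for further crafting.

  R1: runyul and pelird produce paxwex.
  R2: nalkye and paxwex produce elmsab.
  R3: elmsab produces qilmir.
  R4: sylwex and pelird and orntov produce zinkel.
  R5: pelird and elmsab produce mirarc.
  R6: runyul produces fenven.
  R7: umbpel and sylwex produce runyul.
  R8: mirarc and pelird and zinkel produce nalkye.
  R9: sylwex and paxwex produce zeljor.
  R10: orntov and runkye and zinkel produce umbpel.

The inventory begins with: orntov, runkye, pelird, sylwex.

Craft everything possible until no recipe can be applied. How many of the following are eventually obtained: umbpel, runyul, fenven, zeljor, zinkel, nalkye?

Using R4, sylwex, pelird, and orntov make zinkel.
orntov and runkye and zinkel → umbpel (R10).
umbpel and sylwex → runyul (R7).
Using R1, runyul and pelird make paxwex.
Using R6, runyul makes fenven.
sylwex and paxwex → zeljor (R9).
umbpel: reached.
runyul: reached.
fenven: reached.
zeljor: reached.
zinkel: reached.
nalkye would need mirarc, pelird, and zinkel (R8), but mirarc is never obtained.
Reached: umbpel, runyul, fenven, zeljor, and zinkel — 5 of the 6.

5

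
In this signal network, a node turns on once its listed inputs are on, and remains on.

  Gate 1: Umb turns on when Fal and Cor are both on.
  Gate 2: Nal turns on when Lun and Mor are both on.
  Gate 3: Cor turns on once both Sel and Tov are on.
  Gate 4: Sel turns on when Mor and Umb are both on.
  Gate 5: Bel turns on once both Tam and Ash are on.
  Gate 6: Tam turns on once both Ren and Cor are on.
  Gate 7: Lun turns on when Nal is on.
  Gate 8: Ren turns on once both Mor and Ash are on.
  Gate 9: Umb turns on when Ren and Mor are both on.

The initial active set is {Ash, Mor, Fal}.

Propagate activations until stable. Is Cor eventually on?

Cor would need Sel and Tov (Gate 3), but Tov never turns on.

No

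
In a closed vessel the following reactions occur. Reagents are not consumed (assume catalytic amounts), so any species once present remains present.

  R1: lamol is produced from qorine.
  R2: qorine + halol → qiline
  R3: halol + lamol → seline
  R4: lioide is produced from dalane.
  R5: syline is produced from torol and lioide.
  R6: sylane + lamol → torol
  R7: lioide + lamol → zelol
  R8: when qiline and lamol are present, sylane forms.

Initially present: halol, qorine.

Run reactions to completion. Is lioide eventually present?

No

lioide would need dalane (R4), but dalane never forms.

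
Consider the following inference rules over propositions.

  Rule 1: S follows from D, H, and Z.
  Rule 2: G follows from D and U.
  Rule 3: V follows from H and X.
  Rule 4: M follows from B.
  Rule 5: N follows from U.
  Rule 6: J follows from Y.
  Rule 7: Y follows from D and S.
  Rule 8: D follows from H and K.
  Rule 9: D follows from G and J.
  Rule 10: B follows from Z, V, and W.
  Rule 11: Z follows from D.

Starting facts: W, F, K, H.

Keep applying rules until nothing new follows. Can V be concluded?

No

V would need H and X (Rule 3), but X is never established.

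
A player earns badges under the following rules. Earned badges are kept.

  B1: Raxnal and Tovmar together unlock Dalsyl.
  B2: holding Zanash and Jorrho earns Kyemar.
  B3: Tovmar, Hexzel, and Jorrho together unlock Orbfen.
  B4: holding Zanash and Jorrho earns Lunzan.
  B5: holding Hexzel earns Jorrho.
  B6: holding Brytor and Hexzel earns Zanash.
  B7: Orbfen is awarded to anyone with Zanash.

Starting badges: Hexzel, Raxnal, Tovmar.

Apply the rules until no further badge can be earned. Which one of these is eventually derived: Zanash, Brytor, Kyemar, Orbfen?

Orbfen

With Hexzel, Jorrho is earned (B5).
With Tovmar, Hexzel, and Jorrho, Orbfen is earned (B3).
Zanash would need Brytor and Hexzel (B6), but Brytor is never earned. No rule produces Brytor, and it is not given. Kyemar would need Zanash and Jorrho (B2), but Zanash is never earned.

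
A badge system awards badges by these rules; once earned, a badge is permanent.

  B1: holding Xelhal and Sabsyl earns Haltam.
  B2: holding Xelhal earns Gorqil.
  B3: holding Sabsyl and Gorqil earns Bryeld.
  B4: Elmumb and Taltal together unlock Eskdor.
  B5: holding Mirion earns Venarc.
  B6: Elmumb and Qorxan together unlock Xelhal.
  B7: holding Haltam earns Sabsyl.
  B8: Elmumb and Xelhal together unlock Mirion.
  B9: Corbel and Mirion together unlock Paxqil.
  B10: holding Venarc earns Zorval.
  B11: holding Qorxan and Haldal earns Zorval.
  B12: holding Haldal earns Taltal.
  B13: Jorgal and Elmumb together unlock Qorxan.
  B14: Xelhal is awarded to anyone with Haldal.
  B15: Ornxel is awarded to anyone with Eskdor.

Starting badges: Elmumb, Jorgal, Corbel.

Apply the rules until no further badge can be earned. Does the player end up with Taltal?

No

Taltal would need Haldal (B12), but Haldal is never earned.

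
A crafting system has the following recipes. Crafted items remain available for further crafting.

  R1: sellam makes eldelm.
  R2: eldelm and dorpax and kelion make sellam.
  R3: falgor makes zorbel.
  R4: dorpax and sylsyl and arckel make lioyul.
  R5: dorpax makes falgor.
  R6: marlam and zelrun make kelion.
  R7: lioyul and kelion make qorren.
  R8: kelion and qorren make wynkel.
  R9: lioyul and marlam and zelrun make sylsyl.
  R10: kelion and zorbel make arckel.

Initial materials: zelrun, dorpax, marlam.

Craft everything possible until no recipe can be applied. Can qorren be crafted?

qorren would need lioyul and kelion (R7), but lioyul is never obtained.

No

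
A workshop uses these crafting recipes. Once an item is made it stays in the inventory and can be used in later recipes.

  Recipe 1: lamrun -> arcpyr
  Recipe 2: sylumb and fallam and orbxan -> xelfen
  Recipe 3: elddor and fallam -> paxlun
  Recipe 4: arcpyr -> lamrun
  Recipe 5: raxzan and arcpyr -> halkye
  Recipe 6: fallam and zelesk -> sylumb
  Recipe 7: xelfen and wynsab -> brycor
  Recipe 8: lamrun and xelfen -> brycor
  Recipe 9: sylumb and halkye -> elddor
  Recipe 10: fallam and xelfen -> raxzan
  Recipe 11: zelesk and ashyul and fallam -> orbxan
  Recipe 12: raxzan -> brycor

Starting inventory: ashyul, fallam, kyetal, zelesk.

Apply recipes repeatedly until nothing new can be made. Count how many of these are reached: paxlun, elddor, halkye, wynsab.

0

paxlun would need elddor and fallam (Recipe 3), but elddor is never obtained.
elddor would need sylumb and halkye (Recipe 9), but halkye is never obtained.
halkye would need raxzan and arcpyr (Recipe 5), but arcpyr is never obtained.
No rule produces wynsab, and it is not given.
None of the 4 are reached.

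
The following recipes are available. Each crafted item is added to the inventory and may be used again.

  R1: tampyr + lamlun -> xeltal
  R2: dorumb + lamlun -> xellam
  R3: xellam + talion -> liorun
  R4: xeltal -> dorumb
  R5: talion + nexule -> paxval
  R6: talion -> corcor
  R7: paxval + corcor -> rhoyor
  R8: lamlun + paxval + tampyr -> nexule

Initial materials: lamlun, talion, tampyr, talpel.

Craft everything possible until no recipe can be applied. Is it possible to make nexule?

nexule would need lamlun, paxval, and tampyr (R8), but paxval is never obtained.

No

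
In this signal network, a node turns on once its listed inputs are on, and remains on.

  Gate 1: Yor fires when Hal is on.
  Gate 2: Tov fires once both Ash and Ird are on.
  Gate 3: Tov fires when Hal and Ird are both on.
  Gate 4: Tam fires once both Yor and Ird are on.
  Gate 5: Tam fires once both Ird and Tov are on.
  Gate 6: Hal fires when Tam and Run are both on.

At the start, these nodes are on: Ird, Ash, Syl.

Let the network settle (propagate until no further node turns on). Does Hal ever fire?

Hal would need Tam and Run (Gate 6), but Run never turns on.

No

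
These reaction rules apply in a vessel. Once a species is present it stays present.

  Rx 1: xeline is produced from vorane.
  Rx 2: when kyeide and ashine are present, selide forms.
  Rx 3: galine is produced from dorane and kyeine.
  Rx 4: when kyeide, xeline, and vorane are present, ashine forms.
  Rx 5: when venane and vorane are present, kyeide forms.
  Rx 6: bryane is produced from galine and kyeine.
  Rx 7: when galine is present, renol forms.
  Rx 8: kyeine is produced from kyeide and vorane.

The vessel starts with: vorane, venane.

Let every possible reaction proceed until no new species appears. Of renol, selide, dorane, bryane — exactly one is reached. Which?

venane and vorane present → kyeide forms (Rx 5).
vorane present → xeline forms (Rx 1).
kyeide, xeline, and vorane present → ashine forms (Rx 4).
kyeide and ashine present → selide forms (Rx 2).
bryane would need galine and kyeine (Rx 6), but galine never forms. renol would need galine (Rx 7), but galine never forms. No rule produces dorane, and it is not given.

selide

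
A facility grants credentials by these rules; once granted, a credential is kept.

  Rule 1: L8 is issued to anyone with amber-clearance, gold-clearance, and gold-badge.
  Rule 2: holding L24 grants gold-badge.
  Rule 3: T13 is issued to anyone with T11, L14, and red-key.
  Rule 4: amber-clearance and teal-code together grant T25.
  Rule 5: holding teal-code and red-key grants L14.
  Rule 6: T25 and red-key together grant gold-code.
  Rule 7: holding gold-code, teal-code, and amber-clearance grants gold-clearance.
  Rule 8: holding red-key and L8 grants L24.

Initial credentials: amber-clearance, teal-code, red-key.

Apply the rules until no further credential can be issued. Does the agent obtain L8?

No

L8 would need amber-clearance, gold-clearance, and gold-badge (Rule 1), but gold-badge is never granted.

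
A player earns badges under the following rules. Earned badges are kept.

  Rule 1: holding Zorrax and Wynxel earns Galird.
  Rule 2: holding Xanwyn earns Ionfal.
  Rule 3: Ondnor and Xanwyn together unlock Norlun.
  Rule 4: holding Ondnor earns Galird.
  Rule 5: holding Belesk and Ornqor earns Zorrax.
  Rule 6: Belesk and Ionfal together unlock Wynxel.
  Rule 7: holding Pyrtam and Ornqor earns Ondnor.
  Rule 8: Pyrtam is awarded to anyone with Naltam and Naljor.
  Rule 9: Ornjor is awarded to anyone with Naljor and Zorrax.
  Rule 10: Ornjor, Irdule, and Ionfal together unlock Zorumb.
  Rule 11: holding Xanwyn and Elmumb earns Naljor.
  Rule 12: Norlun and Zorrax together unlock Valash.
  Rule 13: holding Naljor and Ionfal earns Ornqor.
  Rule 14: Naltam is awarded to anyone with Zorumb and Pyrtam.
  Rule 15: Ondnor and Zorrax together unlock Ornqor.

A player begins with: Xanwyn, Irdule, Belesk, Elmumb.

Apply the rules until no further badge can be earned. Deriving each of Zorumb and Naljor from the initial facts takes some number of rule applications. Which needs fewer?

Naljor: With Xanwyn and Elmumb, Naljor is earned (Rule 11). [1 rule application]
Zorumb: With Xanwyn and Elmumb, Naljor is earned (Rule 11). With Xanwyn, Ionfal is earned (Rule 2). With Naljor and Ionfal, Ornqor is earned (Rule 13). With Belesk and Ornqor, Zorrax is earned (Rule 5). With Naljor and Zorrax, Ornjor is earned (Rule 9). With Ornjor, Irdule, and Ionfal, Zorumb is earned (Rule 10). [6 rule applications]
Naljor needs fewer.

Naljor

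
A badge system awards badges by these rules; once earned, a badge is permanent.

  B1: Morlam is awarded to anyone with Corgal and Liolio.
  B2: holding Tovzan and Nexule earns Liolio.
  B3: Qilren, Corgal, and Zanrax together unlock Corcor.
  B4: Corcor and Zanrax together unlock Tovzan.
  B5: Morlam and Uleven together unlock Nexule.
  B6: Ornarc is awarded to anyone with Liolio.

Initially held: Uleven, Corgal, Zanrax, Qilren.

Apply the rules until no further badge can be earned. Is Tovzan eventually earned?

Yes

With Qilren, Corgal, and Zanrax, Corcor is earned (B3).
With Corcor and Zanrax, Tovzan is earned (B4).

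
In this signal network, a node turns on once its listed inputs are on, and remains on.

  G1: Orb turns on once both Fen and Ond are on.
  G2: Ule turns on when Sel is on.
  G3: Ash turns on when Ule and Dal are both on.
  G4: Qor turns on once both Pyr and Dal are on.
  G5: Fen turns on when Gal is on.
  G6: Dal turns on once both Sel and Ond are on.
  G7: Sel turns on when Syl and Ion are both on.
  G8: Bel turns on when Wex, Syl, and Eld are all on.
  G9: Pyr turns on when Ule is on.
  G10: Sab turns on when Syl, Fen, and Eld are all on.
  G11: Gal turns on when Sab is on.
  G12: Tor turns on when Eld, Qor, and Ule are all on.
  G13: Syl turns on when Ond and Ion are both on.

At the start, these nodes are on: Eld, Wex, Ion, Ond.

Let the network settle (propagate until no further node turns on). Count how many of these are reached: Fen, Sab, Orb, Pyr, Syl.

2

G13: Ond and Ion on → Syl on.
G7: Syl and Ion on → Sel on.
G2: Sel on → Ule on.
G9: Ule on → Pyr on.
Fen would need Gal (G5), but Gal never turns on.
Sab would need Syl, Fen, and Eld (G10), but Fen never turns on.
Orb would need Fen and Ond (G1), but Fen never turns on.
Pyr: reached.
Syl: reached.
Reached: Pyr and Syl — 2 of the 5.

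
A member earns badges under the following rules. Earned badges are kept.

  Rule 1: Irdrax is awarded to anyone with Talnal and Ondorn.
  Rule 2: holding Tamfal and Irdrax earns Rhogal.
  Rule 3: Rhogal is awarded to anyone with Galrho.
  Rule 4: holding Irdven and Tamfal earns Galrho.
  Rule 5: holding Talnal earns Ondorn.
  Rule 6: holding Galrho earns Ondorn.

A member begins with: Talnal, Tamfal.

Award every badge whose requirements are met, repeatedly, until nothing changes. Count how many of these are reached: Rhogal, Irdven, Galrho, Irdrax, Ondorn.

3

With Talnal, Ondorn is earned (Rule 5).
With Talnal and Ondorn, Irdrax is earned (Rule 1).
With Tamfal and Irdrax, Rhogal is earned (Rule 2).
Rhogal: reached.
No rule produces Irdven, and it is not given.
Galrho would need Irdven and Tamfal (Rule 4), but Irdven is never earned.
Irdrax: reached.
Ondorn: reached.
Reached: Rhogal, Irdrax, and Ondorn — 3 of the 5.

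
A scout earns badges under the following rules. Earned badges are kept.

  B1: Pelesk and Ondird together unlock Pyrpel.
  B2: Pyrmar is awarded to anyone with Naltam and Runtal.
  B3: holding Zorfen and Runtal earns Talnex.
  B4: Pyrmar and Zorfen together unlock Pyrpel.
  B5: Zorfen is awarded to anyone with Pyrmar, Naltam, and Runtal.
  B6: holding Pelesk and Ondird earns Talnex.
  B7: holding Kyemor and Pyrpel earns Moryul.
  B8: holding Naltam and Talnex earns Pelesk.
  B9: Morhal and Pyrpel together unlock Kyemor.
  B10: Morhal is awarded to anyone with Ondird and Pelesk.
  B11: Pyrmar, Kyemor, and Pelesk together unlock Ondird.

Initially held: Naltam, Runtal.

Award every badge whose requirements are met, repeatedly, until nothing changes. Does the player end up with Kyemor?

Kyemor would need Morhal and Pyrpel (B9), but Morhal is never earned.

No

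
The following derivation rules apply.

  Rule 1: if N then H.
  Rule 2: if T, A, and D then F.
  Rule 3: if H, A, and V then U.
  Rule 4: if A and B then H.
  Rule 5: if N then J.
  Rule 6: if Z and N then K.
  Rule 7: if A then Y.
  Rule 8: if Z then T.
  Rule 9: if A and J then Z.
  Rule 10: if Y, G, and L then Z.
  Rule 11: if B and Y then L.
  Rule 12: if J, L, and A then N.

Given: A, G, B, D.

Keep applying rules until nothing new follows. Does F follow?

Yes

From A, Rule 7 gives Y.
B and Y hold, so L follows (Rule 11).
From Y, G, and L, Rule 10 gives Z.
From Z, Rule 8 gives T.
From T, A, and D, Rule 2 gives F.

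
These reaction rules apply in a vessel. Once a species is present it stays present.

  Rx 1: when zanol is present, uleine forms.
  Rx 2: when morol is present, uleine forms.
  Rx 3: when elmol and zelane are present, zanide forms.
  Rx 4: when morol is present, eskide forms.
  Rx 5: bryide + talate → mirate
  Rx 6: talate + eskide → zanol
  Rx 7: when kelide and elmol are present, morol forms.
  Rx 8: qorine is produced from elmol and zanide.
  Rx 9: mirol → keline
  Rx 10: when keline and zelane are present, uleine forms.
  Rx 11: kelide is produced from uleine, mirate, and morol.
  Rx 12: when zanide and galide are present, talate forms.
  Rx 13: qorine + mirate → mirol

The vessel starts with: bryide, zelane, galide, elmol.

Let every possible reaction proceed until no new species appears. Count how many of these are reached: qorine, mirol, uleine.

3

elmol and zelane present → zanide forms (Rx 3).
zanide and galide present → talate forms (Rx 12).
elmol and zanide present → qorine forms (Rx 8).
bryide and talate present → mirate forms (Rx 5).
qorine and mirate present → mirol forms (Rx 13).
mirol present → keline forms (Rx 9).
keline and zelane present → uleine forms (Rx 10).
qorine: reached.
mirol: reached.
uleine: reached.
All 3 are reached.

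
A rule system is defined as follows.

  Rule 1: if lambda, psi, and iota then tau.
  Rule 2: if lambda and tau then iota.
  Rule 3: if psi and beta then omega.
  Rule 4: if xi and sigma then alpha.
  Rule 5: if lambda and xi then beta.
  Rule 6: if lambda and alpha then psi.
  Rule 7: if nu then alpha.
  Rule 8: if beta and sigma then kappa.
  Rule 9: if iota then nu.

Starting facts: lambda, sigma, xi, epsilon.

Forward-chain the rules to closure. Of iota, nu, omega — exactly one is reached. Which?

From xi and sigma, Rule 4 gives alpha.
lambda and xi hold, so beta follows (Rule 5).
lambda and alpha hold, so psi follows (Rule 6).
From psi and beta, Rule 3 gives omega.
iota would need lambda and tau (Rule 2), but tau is never established. nu would need iota (Rule 9), but iota is never established.

omega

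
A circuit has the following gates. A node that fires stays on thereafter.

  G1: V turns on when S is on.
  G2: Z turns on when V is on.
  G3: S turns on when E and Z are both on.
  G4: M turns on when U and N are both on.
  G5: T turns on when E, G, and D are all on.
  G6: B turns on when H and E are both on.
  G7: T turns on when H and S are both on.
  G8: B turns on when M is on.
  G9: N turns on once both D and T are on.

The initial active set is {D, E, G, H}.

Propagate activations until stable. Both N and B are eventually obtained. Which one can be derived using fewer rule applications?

B: H and E are on, so B turns on (G6). [1 rule application]
N: G5: E, G, and D on → T on. G9: D and T on → N on. [2 rule applications]
B needs fewer.

B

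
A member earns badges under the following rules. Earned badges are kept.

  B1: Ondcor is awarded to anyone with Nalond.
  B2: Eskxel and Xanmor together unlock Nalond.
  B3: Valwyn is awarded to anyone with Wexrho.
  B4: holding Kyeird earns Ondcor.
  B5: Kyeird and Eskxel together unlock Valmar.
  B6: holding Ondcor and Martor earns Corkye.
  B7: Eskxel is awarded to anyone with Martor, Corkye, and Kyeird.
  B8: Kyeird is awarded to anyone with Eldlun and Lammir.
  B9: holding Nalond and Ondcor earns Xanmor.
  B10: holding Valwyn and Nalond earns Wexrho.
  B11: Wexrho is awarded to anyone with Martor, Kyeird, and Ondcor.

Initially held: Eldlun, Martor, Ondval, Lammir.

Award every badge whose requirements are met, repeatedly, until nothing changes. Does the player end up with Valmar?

Yes

With Eldlun and Lammir, Kyeird is earned (B8).
With Kyeird, Ondcor is earned (B4).
With Ondcor and Martor, Corkye is earned (B6).
With Martor, Corkye, and Kyeird, Eskxel is earned (B7).
With Kyeird and Eskxel, Valmar is earned (B5).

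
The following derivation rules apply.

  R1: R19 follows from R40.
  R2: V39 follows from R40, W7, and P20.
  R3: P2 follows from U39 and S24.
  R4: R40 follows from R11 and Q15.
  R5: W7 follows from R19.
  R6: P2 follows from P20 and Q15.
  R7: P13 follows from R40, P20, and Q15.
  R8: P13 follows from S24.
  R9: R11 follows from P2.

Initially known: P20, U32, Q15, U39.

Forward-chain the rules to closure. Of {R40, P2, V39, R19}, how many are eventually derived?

From P20 and Q15, R6 gives P2.
P2 holds, so R11 follows (R9).
From R11 and Q15, R4 gives R40.
R40 holds, so R19 follows (R1).
From R19, R5 gives W7.
R40, W7, and P20 hold, so V39 follows (R2).
R40: reached.
P2: reached.
V39: reached.
R19: reached.
All 4 are reached.

4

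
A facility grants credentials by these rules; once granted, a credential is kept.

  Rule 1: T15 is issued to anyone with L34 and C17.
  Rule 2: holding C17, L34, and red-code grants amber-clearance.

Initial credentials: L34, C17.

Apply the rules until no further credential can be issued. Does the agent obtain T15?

Holding L34 and C17 grants T15 (Rule 1).

Yes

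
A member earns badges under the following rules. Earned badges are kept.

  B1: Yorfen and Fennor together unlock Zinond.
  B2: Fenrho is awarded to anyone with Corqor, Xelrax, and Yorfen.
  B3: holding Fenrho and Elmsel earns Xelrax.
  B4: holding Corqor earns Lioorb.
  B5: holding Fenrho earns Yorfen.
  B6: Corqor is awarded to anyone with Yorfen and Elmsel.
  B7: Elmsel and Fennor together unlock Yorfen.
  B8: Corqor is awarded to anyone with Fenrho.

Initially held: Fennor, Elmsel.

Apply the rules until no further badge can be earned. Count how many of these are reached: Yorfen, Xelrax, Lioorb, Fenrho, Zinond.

With Elmsel and Fennor, Yorfen is earned (B7).
With Yorfen and Fennor, Zinond is earned (B1).
With Yorfen and Elmsel, Corqor is earned (B6).
With Corqor, Lioorb is earned (B4).
Yorfen: reached.
Xelrax would need Fenrho and Elmsel (B3), but Fenrho is never earned.
Lioorb: reached.
Fenrho would need Corqor, Xelrax, and Yorfen (B2), but Xelrax is never earned.
Zinond: reached.
Reached: Yorfen, Lioorb, and Zinond — 3 of the 5.

3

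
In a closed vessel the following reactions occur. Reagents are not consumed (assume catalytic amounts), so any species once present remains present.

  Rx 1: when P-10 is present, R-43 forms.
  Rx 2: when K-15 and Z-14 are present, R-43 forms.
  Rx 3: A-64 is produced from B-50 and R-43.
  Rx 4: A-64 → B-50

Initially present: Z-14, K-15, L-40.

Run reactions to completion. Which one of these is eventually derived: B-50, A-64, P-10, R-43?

K-15 and Z-14 present → R-43 forms (Rx 2).
A-64 would need B-50 and R-43 (Rx 3), but B-50 never forms. No rule produces P-10, and it is not given. B-50 would need A-64 (Rx 4), but A-64 never forms.

R-43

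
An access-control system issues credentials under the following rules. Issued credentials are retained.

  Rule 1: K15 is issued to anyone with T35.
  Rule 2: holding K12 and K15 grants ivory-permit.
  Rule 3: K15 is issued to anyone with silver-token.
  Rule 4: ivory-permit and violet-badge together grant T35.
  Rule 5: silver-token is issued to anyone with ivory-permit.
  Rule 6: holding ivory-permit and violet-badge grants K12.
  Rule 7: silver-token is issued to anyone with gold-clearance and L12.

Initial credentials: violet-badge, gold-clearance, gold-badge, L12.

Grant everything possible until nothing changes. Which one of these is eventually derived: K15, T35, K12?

Holding gold-clearance and L12 grants silver-token (Rule 7).
Holding silver-token grants K15 (Rule 3).
K12 would need ivory-permit and violet-badge (Rule 6), but ivory-permit is never granted. T35 would need ivory-permit and violet-badge (Rule 4), but ivory-permit is never granted.

K15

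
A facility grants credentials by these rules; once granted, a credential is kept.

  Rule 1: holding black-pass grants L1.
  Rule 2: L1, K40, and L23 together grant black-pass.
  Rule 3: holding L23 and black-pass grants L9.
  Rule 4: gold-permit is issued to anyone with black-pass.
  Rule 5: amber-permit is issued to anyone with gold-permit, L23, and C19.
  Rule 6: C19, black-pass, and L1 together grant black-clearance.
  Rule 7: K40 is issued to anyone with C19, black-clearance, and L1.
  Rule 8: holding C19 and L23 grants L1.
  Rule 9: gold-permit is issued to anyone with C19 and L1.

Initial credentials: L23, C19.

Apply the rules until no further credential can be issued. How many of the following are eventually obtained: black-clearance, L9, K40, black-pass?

black-clearance would need C19, black-pass, and L1 (Rule 6), but black-pass is never granted.
L9 would need L23 and black-pass (Rule 3), but black-pass is never granted.
K40 would need C19, black-clearance, and L1 (Rule 7), but black-clearance is never granted.
black-pass would need L1, K40, and L23 (Rule 2), but K40 is never granted.
None of the 4 are reached.

0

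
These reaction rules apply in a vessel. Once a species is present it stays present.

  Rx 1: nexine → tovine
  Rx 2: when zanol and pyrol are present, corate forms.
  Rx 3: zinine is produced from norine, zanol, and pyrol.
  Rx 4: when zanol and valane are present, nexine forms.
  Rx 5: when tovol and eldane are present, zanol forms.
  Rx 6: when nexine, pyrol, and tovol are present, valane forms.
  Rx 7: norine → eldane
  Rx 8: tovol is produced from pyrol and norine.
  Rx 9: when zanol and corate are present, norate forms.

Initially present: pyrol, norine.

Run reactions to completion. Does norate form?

Yes

pyrol and norine present → tovol forms (Rx 8).
norine present → eldane forms (Rx 7).
tovol and eldane present → zanol forms (Rx 5).
zanol and pyrol present → corate forms (Rx 2).
zanol and corate present → norate forms (Rx 9).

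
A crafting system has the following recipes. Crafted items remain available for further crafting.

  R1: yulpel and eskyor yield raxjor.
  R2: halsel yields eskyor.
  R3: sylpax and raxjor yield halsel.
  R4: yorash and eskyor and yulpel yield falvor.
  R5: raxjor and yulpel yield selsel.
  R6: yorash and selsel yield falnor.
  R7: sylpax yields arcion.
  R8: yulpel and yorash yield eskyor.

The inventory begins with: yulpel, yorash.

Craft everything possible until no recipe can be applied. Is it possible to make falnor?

Yes

yulpel and yorash → eskyor (R8).
yulpel and eskyor → raxjor (R1).
Using R5, raxjor and yulpel make selsel.
Using R6, yorash and selsel make falnor.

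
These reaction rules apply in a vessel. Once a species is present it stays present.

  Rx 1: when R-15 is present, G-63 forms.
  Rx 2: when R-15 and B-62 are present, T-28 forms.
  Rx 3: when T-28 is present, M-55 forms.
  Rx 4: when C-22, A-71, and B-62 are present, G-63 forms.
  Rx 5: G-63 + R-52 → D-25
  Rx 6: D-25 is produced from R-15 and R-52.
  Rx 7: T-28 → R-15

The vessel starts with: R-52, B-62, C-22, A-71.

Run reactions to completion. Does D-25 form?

Yes

C-22, A-71, and B-62 present → G-63 forms (Rx 4).
G-63 and R-52 present → D-25 forms (Rx 5).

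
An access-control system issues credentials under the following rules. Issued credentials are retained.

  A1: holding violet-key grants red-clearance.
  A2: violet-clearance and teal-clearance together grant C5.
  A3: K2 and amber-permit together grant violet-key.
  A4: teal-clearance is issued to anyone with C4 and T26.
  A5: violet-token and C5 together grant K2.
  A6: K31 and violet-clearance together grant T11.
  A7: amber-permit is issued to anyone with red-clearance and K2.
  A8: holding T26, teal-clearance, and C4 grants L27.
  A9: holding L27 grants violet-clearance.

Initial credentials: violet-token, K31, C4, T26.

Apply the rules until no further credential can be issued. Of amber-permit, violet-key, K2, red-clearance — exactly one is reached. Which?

K2

Holding C4 and T26 grants teal-clearance (A4).
Holding T26, teal-clearance, and C4 grants L27 (A8).
Holding L27 grants violet-clearance (A9).
Holding violet-clearance and teal-clearance grants C5 (A2).
Holding violet-token and C5 grants K2 (A5).
amber-permit would need red-clearance and K2 (A7), but red-clearance is never granted. violet-key would need K2 and amber-permit (A3), but amber-permit is never granted. red-clearance would need violet-key (A1), but violet-key is never granted.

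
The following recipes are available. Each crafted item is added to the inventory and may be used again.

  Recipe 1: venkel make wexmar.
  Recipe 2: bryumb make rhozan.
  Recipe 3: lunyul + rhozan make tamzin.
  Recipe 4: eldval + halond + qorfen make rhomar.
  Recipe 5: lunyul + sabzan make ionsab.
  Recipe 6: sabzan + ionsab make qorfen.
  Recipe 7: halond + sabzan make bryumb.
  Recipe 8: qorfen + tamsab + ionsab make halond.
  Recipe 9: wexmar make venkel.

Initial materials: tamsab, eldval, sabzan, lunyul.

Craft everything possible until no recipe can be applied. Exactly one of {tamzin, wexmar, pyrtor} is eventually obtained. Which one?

tamzin

Using Recipe 5, lunyul and sabzan make ionsab.
Using Recipe 6, sabzan and ionsab make qorfen.
Using Recipe 8, qorfen, tamsab, and ionsab make halond.
halond + sabzan → bryumb (Recipe 7).
Using Recipe 2, bryumb makes rhozan.
lunyul + rhozan → tamzin (Recipe 3).
wexmar would need venkel (Recipe 1), but venkel is never obtained. No rule produces pyrtor, and it is not given.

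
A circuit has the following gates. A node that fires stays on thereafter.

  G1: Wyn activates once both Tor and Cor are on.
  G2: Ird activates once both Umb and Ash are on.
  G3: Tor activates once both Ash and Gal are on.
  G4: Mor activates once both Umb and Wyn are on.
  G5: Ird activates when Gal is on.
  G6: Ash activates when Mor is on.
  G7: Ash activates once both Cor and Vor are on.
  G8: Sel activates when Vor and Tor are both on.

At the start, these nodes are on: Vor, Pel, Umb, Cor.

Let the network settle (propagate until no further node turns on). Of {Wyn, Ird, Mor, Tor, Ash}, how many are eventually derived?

G7: Cor and Vor on → Ash on.
Umb and Ash are on, so Ird activates (G2).
Wyn would need Tor and Cor (G1), but Tor never turns on.
Ird: reached.
Mor would need Umb and Wyn (G4), but Wyn never turns on.
Tor would need Ash and Gal (G3), but Gal never turns on.
Ash: reached.
Reached: Ird and Ash — 2 of the 5.

2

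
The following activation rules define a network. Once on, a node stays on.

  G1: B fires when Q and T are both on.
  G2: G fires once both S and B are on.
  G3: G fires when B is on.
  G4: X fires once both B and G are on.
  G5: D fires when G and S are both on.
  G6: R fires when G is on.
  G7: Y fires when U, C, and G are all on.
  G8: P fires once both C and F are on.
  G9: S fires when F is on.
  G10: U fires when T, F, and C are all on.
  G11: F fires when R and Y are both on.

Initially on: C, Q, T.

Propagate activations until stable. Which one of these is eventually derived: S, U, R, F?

R

Q and T are on, so B fires (G1).
G3: B on → G on.
G is on, so R fires (G6).
S would need F (G9), but F never turns on. U would need T, F, and C (G10), but F never turns on. F would need R and Y (G11), but Y never turns on.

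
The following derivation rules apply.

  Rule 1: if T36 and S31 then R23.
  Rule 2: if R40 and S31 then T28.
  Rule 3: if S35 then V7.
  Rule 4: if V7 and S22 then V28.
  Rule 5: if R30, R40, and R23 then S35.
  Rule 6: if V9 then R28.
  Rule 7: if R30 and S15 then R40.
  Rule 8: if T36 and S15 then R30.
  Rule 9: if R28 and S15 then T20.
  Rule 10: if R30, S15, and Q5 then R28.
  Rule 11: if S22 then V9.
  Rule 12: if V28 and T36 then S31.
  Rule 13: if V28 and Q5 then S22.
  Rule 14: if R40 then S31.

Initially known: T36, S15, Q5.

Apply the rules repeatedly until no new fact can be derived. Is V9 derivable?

No

V9 would need S22 (Rule 11), but S22 is never established.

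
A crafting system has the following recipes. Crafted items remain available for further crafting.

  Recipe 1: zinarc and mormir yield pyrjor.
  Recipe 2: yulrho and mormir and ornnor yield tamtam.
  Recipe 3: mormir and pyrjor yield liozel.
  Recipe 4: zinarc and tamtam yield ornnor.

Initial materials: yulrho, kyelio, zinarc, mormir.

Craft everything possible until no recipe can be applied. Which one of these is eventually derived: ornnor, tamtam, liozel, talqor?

liozel

Using Recipe 1, zinarc and mormir make pyrjor.
Using Recipe 3, mormir and pyrjor make liozel.
No rule produces talqor, and it is not given. ornnor would need zinarc and tamtam (Recipe 4), but tamtam is never obtained. tamtam would need yulrho, mormir, and ornnor (Recipe 2), but ornnor is never obtained.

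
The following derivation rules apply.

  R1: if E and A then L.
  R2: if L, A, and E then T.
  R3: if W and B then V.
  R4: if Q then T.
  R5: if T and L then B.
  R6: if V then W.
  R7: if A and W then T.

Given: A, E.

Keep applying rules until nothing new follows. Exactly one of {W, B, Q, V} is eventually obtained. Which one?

From E and A, R1 gives L.
L, A, and E hold, so T follows (R2).
T and L hold, so B follows (R5).
W would need V (R6), but V is never established. No rule produces Q, and it is not given. V would need W and B (R3), but W is never established.

B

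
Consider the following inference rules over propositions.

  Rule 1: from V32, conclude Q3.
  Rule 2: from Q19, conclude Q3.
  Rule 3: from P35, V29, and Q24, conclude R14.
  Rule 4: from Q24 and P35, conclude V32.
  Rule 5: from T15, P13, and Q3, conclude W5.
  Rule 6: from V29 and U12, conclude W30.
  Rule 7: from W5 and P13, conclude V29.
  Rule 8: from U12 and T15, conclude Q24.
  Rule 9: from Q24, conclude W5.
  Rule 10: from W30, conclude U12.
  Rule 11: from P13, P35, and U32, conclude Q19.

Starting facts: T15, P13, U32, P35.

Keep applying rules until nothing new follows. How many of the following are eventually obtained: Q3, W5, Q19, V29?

From P13, P35, and U32, Rule 11 gives Q19.
From Q19, Rule 2 gives Q3.
T15, P13, and Q3 hold, so W5 follows (Rule 5).
W5 and P13 hold, so V29 follows (Rule 7).
Q3: reached.
W5: reached.
Q19: reached.
V29: reached.
All 4 are reached.

4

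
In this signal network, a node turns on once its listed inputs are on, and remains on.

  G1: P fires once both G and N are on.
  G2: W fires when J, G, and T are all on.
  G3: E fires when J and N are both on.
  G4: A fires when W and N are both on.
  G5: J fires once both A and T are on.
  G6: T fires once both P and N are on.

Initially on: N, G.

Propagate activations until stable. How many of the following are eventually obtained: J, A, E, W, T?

1

G1: G and N on → P on.
P and N are on, so T fires (G6).
J would need A and T (G5), but A never turns on.
A would need W and N (G4), but W never turns on.
E would need J and N (G3), but J never turns on.
W would need J, G, and T (G2), but J never turns on.
T: reached.
Reached: T — 1 of the 5.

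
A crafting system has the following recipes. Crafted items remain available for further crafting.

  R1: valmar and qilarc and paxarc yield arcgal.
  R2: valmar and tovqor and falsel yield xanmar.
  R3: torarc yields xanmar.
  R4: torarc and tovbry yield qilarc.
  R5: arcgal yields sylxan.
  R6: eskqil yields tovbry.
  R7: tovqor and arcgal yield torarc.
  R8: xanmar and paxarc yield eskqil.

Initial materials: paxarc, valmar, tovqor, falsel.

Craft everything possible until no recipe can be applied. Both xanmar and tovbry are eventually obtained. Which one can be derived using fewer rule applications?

xanmar: valmar and tovqor and falsel → xanmar (R2). [1 rule application]
tovbry: valmar and tovqor and falsel → xanmar (R2). xanmar and paxarc → eskqil (R8). eskqil → tovbry (R6). [3 rule applications]
xanmar needs fewer.

xanmar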